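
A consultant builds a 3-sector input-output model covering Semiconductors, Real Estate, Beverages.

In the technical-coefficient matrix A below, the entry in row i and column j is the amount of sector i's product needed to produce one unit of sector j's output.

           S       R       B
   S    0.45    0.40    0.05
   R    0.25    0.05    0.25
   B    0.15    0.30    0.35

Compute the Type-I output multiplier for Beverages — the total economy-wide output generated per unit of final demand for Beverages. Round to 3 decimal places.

m_B = 3.470

I − A =
  [   0.55    -0.40    -0.05]
  [  -0.25     0.95    -0.25]
  [  -0.15    -0.30     0.65]
Cofactors of I−A, C_ij = (−1)^(i+j)·(minor ij) (rows/columns in the sector order above):
  C_11 = (0.95)(0.65) − (-0.25)(-0.30) = 0.5425
  C_12 = −[(-0.25)(0.65) − (-0.25)(-0.15)] = 0.2000
  C_13 = (-0.25)(-0.30) − (0.95)(-0.15) = 0.2175
  C_21 = −[(-0.40)(0.65) − (-0.05)(-0.30)] = 0.2750
  C_22 = (0.55)(0.65) − (-0.05)(-0.15) = 0.3500
  C_23 = −[(0.55)(-0.30) − (-0.40)(-0.15)] = 0.2250
  C_31 = (-0.40)(-0.25) − (-0.05)(0.95) = 0.1475
  C_32 = −[(0.55)(-0.25) − (-0.05)(-0.25)] = 0.1500
  C_33 = (0.55)(0.95) − (-0.40)(-0.25) = 0.4225
det(I−A) = Σ_j (I−A)_1j·C_1j = (0.55)(0.5425) + (-0.40)(0.2000) + (-0.05)(0.2175) = 0.2075
adj(I−A) = Cᵀ =
  [ 0.5425   0.2750   0.1475]
  [ 0.2000   0.3500   0.1500]
  [ 0.2175   0.2250   0.4225]
(I − A)⁻¹ = adj(I−A) / det(I−A) ≈
  [   2.6145     1.3253     0.7108]
  [   0.9639     1.6867     0.7229]
  [   1.0482     1.0843     2.0361]
The output multiplier for sector j is the column-j sum of the Leontief inverse (I − A)⁻¹ = adj(I−A) / det(I−A).
Column B of adj(I−A): (0.1475, 0.1500, 0.4225); det(I−A) = 0.2075.
m_B = (0.1475 + 0.1500 + 0.4225) / 0.2075 = 0.72 / 0.2075 ≈ 3.470.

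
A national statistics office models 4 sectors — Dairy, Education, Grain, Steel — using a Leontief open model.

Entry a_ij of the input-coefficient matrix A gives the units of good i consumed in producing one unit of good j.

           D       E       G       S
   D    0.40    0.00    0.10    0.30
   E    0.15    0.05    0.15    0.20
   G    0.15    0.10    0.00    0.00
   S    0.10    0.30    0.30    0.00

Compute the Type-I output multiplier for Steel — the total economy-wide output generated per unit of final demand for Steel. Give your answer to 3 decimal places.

m_S = 2.353

I − A =
  [   0.60     0.00    -0.10    -0.30]
  [  -0.15     0.95    -0.15    -0.20]
  [  -0.15    -0.10     1.00     0.00]
  [  -0.10    -0.30    -0.30     1.00]
Compute the cofactors C_ij = (−1)^(i+j)·(3×3 minor ij) of I−A; the adjugate is their transpose:
adj(I−A) = Cᵀ =
  [ 0.86900   0.10900   0.18800   0.28250]
  [ 0.20150   0.54150   0.15200   0.16875]
  [ 0.15050   0.07050   0.49200   0.05925]
  [ 0.19250   0.19450   0.21200   0.54525]
det(I−A) = Σ_j (I−A)_1j·C_1j = (0.60)(0.86900) + (0.00)(0.20150) + (-0.10)(0.15050) + (-0.30)(0.19250) = 0.4486
(I − A)⁻¹ = adj(I−A) / det(I−A) ≈
  [   1.9371     0.2430     0.4191     0.6297]
  [   0.4492     1.2071     0.3388     0.3762]
  [   0.3355     0.1572     1.0967     0.1321]
  [   0.4291     0.4336     0.4726     1.2154]
The output multiplier for sector j is the column-j sum of the Leontief inverse (I − A)⁻¹ = adj(I−A) / det(I−A).
Column S of adj(I−A): (0.28250, 0.16875, 0.05925, 0.54525); det(I−A) = 0.4486.
m_S = (0.28250 + 0.16875 + 0.05925 + 0.54525) / 0.4486 = 1.05575 / 0.4486 ≈ 2.353.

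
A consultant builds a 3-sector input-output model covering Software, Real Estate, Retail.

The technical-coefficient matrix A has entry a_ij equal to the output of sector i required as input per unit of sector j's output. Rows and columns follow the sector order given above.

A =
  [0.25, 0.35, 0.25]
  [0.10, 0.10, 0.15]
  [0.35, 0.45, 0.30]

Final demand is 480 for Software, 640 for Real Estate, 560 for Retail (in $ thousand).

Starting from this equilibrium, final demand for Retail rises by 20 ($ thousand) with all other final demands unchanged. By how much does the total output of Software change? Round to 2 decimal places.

Δx_1 = 19.20

I − A =
  [   0.75    -0.35    -0.25]
  [  -0.10     0.90    -0.15]
  [  -0.35    -0.45     0.70]
Cofactors of I−A, C_ij = (−1)^(i+j)·(minor ij) (rows/columns in the sector order above):
  C_11 = (0.90)(0.70) − (-0.15)(-0.45) = 0.5625
  C_12 = −[(-0.10)(0.70) − (-0.15)(-0.35)] = 0.1225
  C_13 = (-0.10)(-0.45) − (0.90)(-0.35) = 0.3600
  C_21 = −[(-0.35)(0.70) − (-0.25)(-0.45)] = 0.3575
  C_22 = (0.75)(0.70) − (-0.25)(-0.35) = 0.4375
  C_23 = −[(0.75)(-0.45) − (-0.35)(-0.35)] = 0.4600
  C_31 = (-0.35)(-0.15) − (-0.25)(0.90) = 0.2775
  C_32 = −[(0.75)(-0.15) − (-0.25)(-0.10)] = 0.1375
  C_33 = (0.75)(0.90) − (-0.35)(-0.10) = 0.6400
det(I−A) = Σ_j (I−A)_1j·C_1j = (0.75)(0.5625) + (-0.35)(0.1225) + (-0.25)(0.3600) = 0.2890
adj(I−A) = Cᵀ =
  [ 0.5625   0.3575   0.2775]
  [ 0.1225   0.4375   0.1375]
  [ 0.3600   0.4600   0.6400]
(I − A)⁻¹ = adj(I−A) / det(I−A) ≈
  [   1.9464     1.2370     0.9602]
  [   0.4239     1.5138     0.4758]
  [   1.2457     1.5917     2.2145]
Δx = (I − A)⁻¹ Δd with Δd having +20 in the Retail component and 0 elsewhere.
So Δx_1 = L_13 · (+20), where L_13 = adj(I−A)_13 / det(I−A) = 0.2775 / 0.2890.
Δx_1 = 0.2775 × (+20) / 0.2890 = 5.55 / 0.2890 ≈ 19.20.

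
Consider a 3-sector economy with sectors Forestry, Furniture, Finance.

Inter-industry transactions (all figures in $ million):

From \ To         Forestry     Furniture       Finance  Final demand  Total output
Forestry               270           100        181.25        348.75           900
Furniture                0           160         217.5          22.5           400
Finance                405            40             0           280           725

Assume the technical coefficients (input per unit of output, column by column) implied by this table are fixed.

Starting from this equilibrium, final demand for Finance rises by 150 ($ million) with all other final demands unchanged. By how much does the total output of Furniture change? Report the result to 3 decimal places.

Δx_2 = 105.793

Technical coefficients a_ij = z_ij / X_j:
  a_11 = 270/900 = 0.30, a_21 = 0/900 = 0.00, a_31 = 405/900 = 0.45
  a_12 = 100/400 = 0.25, a_22 = 160/400 = 0.40, a_32 = 40/400 = 0.10
  a_13 = 181.25/725 = 0.25, a_23 = 217.5/725 = 0.30, a_33 = 0/725 = 0.00
I − A =
  [   0.70    -0.25    -0.25]
  [   0.00     0.60    -0.30]
  [  -0.45    -0.10     1.00]
Cofactors of I−A, C_ij = (−1)^(i+j)·(minor ij) (rows/columns in the sector order above):
  C_11 = (0.60)(1.00) − (-0.30)(-0.10) = 0.5700
  C_12 = −[(0.00)(1.00) − (-0.30)(-0.45)] = 0.1350
  C_13 = (0.00)(-0.10) − (0.60)(-0.45) = 0.2700
  C_21 = −[(-0.25)(1.00) − (-0.25)(-0.10)] = 0.2750
  C_22 = (0.70)(1.00) − (-0.25)(-0.45) = 0.5875
  C_23 = −[(0.70)(-0.10) − (-0.25)(-0.45)] = 0.1825
  C_31 = (-0.25)(-0.30) − (-0.25)(0.60) = 0.2250
  C_32 = −[(0.70)(-0.30) − (-0.25)(0.00)] = 0.2100
  C_33 = (0.70)(0.60) − (-0.25)(0.00) = 0.4200
det(I−A) = Σ_j (I−A)_1j·C_1j = (0.70)(0.5700) + (-0.25)(0.1350) + (-0.25)(0.2700) = 0.29775
adj(I−A) = Cᵀ =
  [ 0.5700   0.2750   0.2250]
  [ 0.1350   0.5875   0.2100]
  [ 0.2700   0.1825   0.4200]
(I − A)⁻¹ = adj(I−A) / det(I−A) ≈
  [   1.9144     0.9236     0.7557]
  [   0.4534     1.9731     0.7053]
  [   0.9068     0.6129     1.4106]
Δx = (I − A)⁻¹ Δd with Δd having +150 in the Finance component and 0 elsewhere.
So Δx_2 = L_23 · (+150), where L_23 = adj(I−A)_23 / det(I−A) = 0.2100 / 0.29775.
Δx_2 = 0.2100 × (+150) / 0.29775 = 31.50 / 0.29775 ≈ 105.793.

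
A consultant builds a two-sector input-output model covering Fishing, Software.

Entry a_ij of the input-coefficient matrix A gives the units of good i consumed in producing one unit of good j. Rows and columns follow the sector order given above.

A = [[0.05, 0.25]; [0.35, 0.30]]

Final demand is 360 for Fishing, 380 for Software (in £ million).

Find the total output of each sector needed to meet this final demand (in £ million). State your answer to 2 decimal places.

x_1 = 600.87, x_2 = 843.29

I − A =
  [   0.95    -0.25]
  [  -0.35     0.70]
det(I−A) = (0.95)(0.70) − (-0.25)(-0.35) = 0.5775
adj(I−A) = [[0.70, 0.25], [0.35, 0.95]]
(I − A)⁻¹ = adj(I−A) / det(I−A) ≈
  [   1.2121     0.4329]
  [   0.6061     1.6450]
x = (I − A)⁻¹ d = adj(I−A)·d / det(I−A), with det(I−A) = 0.5775:
  x_1 = (0.70·360 + 0.25·380) / 0.5775 = 347.00 / 0.5775 ≈ 600.87
  x_2 = (0.35·360 + 0.95·380) / 0.5775 = 487.00 / 0.5775 ≈ 843.29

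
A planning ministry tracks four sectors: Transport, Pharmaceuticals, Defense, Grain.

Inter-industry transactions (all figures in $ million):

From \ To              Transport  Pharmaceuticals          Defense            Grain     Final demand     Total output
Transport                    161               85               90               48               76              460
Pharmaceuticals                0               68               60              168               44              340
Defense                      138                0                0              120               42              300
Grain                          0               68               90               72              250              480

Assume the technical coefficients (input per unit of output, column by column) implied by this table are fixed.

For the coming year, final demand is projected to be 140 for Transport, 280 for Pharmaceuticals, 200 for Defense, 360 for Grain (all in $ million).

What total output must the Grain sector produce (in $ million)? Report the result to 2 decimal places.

x_G = 904.99

Technical coefficients a_ij = z_ij / X_j:
  a_TT = 161/460 = 0.35, a_PT = 0/460 = 0.00, a_DT = 138/460 = 0.30, a_GT = 0/460 = 0.00
  a_TP = 85/340 = 0.25, a_PP = 68/340 = 0.20, a_DP = 0/340 = 0.00, a_GP = 68/340 = 0.20
  a_TD = 90/300 = 0.30, a_PD = 60/300 = 0.20, a_DD = 0/300 = 0.00, a_GD = 90/300 = 0.30
  a_TG = 48/480 = 0.10, a_PG = 168/480 = 0.35, a_DG = 120/480 = 0.25, a_GG = 72/480 = 0.15
I − A =
  [   0.65    -0.25    -0.30    -0.10]
  [   0.00     0.80    -0.20    -0.35]
  [  -0.30     0.00     1.00    -0.25]
  [   0.00    -0.20    -0.30     0.85]
Compute the cofactors C_ij = (−1)^(i+j)·(3×3 minor ij) of I−A; the adjugate is their transpose:
adj(I−A) = Cᵀ =
  [ 0.54000   0.22875   0.27975   0.24000]
  [ 0.08250   0.41825   0.17875   0.23450]
  [ 0.18300   0.10225   0.39650   0.18025]
  [ 0.08400   0.13450   0.18200   0.43300]
det(I−A) = Σ_j (I−A)_1j·C_1j = (0.65)(0.54000) + (-0.25)(0.08250) + (-0.30)(0.18300) + (-0.10)(0.08400) = 0.267075
(I − A)⁻¹ = adj(I−A) / det(I−A) ≈
  [   2.0219     0.8565     1.0475     0.8986]
  [   0.3089     1.5660     0.6693     0.8780]
  [   0.6852     0.3829     1.4846     0.6749]
  [   0.3145     0.5036     0.6815     1.6213]
x = (I − A)⁻¹ d = adj(I−A)·d / det(I−A), with det(I−A) = 0.267075:
  x_T = (0.54000·140 + 0.22875·280 + 0.27975·200 + 0.24000·360) / 0.267075 = 282.00 / 0.267075 ≈ 1055.88
  x_P = (0.08250·140 + 0.41825·280 + 0.17875·200 + 0.23450·360) / 0.267075 = 248.83 / 0.267075 ≈ 931.69
  x_D = (0.18300·140 + 0.10225·280 + 0.39650·200 + 0.18025·360) / 0.267075 = 198.44 / 0.267075 ≈ 743.01
  x_G = (0.08400·140 + 0.13450·280 + 0.18200·200 + 0.43300·360) / 0.267075 = 241.70 / 0.267075 ≈ 904.99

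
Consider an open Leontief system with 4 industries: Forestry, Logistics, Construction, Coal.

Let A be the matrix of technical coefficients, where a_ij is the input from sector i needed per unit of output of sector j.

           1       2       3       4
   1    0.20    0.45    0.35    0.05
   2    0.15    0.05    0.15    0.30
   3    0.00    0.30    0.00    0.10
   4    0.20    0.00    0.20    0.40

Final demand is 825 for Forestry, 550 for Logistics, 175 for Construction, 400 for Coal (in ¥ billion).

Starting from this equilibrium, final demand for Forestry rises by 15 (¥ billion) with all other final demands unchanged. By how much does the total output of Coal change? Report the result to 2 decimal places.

Δx_4 = 9.33

I − A =
  [   0.80    -0.45    -0.35    -0.05]
  [  -0.15     0.95    -0.15    -0.30]
  [   0.00    -0.30     1.00    -0.10]
  [  -0.20     0.00    -0.20     0.60]
Compute the cofactors C_ij = (−1)^(i+j)·(3×3 minor ij) of I−A; the adjugate is their transpose:
adj(I−A) = Cᵀ =
  [ 0.50600   0.32700   0.27650   0.25175]
  [ 0.15000   0.44700   0.17250   0.26475]
  [ 0.06400   0.15000   0.37900   0.14350]
  [ 0.19000   0.15900   0.21850   0.64075]
det(I−A) = Σ_j (I−A)_1j·C_1j = (0.80)(0.50600) + (-0.45)(0.15000) + (-0.35)(0.06400) + (-0.05)(0.19000) = 0.3054
(I − A)⁻¹ = adj(I−A) / det(I−A) ≈
  [   1.6568     1.0707     0.9054     0.8243]
  [   0.4912     1.4637     0.5648     0.8669]
  [   0.2096     0.4912     1.2410     0.4699]
  [   0.6221     0.5206     0.7155     2.0981]
Δx = (I − A)⁻¹ Δd with Δd having +15 in the Forestry component and 0 elsewhere.
So Δx_4 = L_41 · (+15), where L_41 = adj(I−A)_41 / det(I−A) = 0.19000 / 0.3054.
Δx_4 = 0.19000 × (+15) / 0.3054 = 2.85 / 0.3054 ≈ 9.33.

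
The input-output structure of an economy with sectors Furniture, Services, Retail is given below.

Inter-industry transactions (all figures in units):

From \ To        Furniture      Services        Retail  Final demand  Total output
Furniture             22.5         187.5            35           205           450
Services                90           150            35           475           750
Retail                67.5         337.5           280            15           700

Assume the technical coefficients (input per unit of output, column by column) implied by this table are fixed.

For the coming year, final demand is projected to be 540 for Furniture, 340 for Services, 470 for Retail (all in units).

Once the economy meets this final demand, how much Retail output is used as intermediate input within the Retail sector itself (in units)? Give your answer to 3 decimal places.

z_RR = 617.157

Technical coefficients a_ij = z_ij / X_j:
  a_FF = 22.5/450 = 0.05, a_SF = 90/450 = 0.20, a_RF = 67.5/450 = 0.15
  a_FS = 187.5/750 = 0.25, a_SS = 150/750 = 0.20, a_RS = 337.5/750 = 0.45
  a_FR = 35/700 = 0.05, a_SR = 35/700 = 0.05, a_RR = 280/700 = 0.40
I − A =
  [   0.95    -0.25    -0.05]
  [  -0.20     0.80    -0.05]
  [  -0.15    -0.45     0.60]
Cofactors of I−A, C_ij = (−1)^(i+j)·(minor ij) (rows/columns in the sector order above):
  C_11 = (0.80)(0.60) − (-0.05)(-0.45) = 0.4575
  C_12 = −[(-0.20)(0.60) − (-0.05)(-0.15)] = 0.1275
  C_13 = (-0.20)(-0.45) − (0.80)(-0.15) = 0.2100
  C_21 = −[(-0.25)(0.60) − (-0.05)(-0.45)] = 0.1725
  C_22 = (0.95)(0.60) − (-0.05)(-0.15) = 0.5625
  C_23 = −[(0.95)(-0.45) − (-0.25)(-0.15)] = 0.4650
  C_31 = (-0.25)(-0.05) − (-0.05)(0.80) = 0.0525
  C_32 = −[(0.95)(-0.05) − (-0.05)(-0.20)] = 0.0575
  C_33 = (0.95)(0.80) − (-0.25)(-0.20) = 0.7100
det(I−A) = Σ_j (I−A)_1j·C_1j = (0.95)(0.4575) + (-0.25)(0.1275) + (-0.05)(0.2100) = 0.39225
adj(I−A) = Cᵀ =
  [ 0.4575   0.1725   0.0525]
  [ 0.1275   0.5625   0.0575]
  [ 0.2100   0.4650   0.7100]
(I − A)⁻¹ = adj(I−A) / det(I−A) ≈
  [   1.1663     0.4398     0.1338]
  [   0.3250     1.4340     0.1466]
  [   0.5354     1.1855     1.8101]
First solve x = (I − A)⁻¹ d = adj(I−A)·d / det(I−A); in particular x_R = (0.2100·540 + 0.4650·340 + 0.7100·470) / 0.39225 = 605.20 / 0.39225 ≈ 1542.89356.
Intermediate flow from R to R: z_RR = a_RR · x_R = 0.40 × 605.20 / 0.39225 = 242.08 / 0.39225 ≈ 617.157.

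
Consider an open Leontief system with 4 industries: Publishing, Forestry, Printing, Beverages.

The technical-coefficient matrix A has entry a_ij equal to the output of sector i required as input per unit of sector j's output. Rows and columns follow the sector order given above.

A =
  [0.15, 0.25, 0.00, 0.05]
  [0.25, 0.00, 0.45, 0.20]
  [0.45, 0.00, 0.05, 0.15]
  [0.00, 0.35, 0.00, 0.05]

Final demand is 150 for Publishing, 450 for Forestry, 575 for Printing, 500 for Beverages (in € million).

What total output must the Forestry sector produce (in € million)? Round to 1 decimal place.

I − A =
  [   0.85    -0.25     0.00    -0.05]
  [  -0.25     1.00    -0.45    -0.20]
  [  -0.45     0.00     0.95    -0.15]
  [   0.00    -0.35     0.00     0.95]
Compute the cofactors C_ij = (−1)^(i+j)·(3×3 minor ij) of I−A; the adjugate is their transpose:
adj(I−A) = Cᵀ =
  [ 0.812375   0.242250   0.114750   0.111875]
  [ 0.418000   0.767125   0.363375   0.240875]
  [ 0.409125   0.159375   0.684250   0.163125]
  [ 0.154000   0.282625   0.133875   0.697500]
det(I−A) = Σ_j (I−A)_1j·C_1j = (0.85)(0.812375) + (-0.25)(0.418000) + (0.00)(0.409125) + (-0.05)(0.154000) = 0.57831875
(I − A)⁻¹ = adj(I−A) / det(I−A) ≈
  [   1.4047     0.4189     0.1984     0.1934]
  [   0.7228     1.3265     0.6283     0.4165]
  [   0.7074     0.2756     1.1832     0.2821]
  [   0.2663     0.4887     0.2315     1.2061]
x = (I − A)⁻¹ d = adj(I−A)·d / det(I−A), with det(I−A) = 0.57831875:
  x_1 = (0.812375·150 + 0.242250·450 + 0.114750·575 + 0.111875·500) / 0.57831875 = 352.7875 / 0.57831875 ≈ 610.0
  x_2 = (0.418000·150 + 0.767125·450 + 0.363375·575 + 0.240875·500) / 0.57831875 = 737.284375 / 0.57831875 ≈ 1274.9
  x_3 = (0.409125·150 + 0.159375·450 + 0.684250·575 + 0.163125·500) / 0.57831875 = 608.09375 / 0.57831875 ≈ 1051.5
  x_4 = (0.154000·150 + 0.282625·450 + 0.133875·575 + 0.697500·500) / 0.57831875 = 576.009375 / 0.57831875 ≈ 996.0

x_2 = 1274.9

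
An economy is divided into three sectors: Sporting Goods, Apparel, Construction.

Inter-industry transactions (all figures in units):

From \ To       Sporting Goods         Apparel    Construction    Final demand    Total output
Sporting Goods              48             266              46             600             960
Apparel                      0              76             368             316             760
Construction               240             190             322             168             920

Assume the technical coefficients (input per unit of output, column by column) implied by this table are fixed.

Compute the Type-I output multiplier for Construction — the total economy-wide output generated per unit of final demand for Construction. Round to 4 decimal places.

Technical coefficients a_ij = z_ij / X_j:
  a_SS = 48/960 = 0.05, a_AS = 0/960 = 0.00, a_CS = 240/960 = 0.25
  a_SA = 266/760 = 0.35, a_AA = 76/760 = 0.10, a_CA = 190/760 = 0.25
  a_SC = 46/920 = 0.05, a_AC = 368/920 = 0.40, a_CC = 322/920 = 0.35
I − A =
  [   0.95    -0.35    -0.05]
  [   0.00     0.90    -0.40]
  [  -0.25    -0.25     0.65]
Cofactors of I−A, C_ij = (−1)^(i+j)·(minor ij) (rows/columns in the sector order above):
  C_11 = (0.90)(0.65) − (-0.40)(-0.25) = 0.4850
  C_12 = −[(0.00)(0.65) − (-0.40)(-0.25)] = 0.1000
  C_13 = (0.00)(-0.25) − (0.90)(-0.25) = 0.2250
  C_21 = −[(-0.35)(0.65) − (-0.05)(-0.25)] = 0.2400
  C_22 = (0.95)(0.65) − (-0.05)(-0.25) = 0.6050
  C_23 = −[(0.95)(-0.25) − (-0.35)(-0.25)] = 0.3250
  C_31 = (-0.35)(-0.40) − (-0.05)(0.90) = 0.1850
  C_32 = −[(0.95)(-0.40) − (-0.05)(0.00)] = 0.3800
  C_33 = (0.95)(0.90) − (-0.35)(0.00) = 0.8550
det(I−A) = Σ_j (I−A)_1j·C_1j = (0.95)(0.4850) + (-0.35)(0.1000) + (-0.05)(0.2250) = 0.4145
adj(I−A) = Cᵀ =
  [ 0.4850   0.2400   0.1850]
  [ 0.1000   0.6050   0.3800]
  [ 0.2250   0.3250   0.8550]
(I − A)⁻¹ = adj(I−A) / det(I−A) ≈
  [   1.17008     0.57901     0.44632]
  [   0.24125     1.45959     0.91677]
  [   0.54282     0.78408     2.06273]
The output multiplier for sector j is the column-j sum of the Leontief inverse (I − A)⁻¹ = adj(I−A) / det(I−A).
Column C of adj(I−A): (0.1850, 0.3800, 0.8550); det(I−A) = 0.4145.
m_C = (0.1850 + 0.3800 + 0.8550) / 0.4145 = 1.42 / 0.4145 ≈ 3.4258.

m_C = 3.4258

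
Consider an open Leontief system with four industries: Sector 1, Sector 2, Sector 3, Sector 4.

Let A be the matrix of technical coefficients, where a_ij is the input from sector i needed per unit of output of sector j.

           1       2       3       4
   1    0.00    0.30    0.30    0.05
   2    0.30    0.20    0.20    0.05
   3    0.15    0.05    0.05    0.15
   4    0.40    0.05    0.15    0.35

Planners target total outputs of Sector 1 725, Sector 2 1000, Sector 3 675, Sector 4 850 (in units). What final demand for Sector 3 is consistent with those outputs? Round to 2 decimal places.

I − A =
  [   1.00    -0.30    -0.30    -0.05]
  [  -0.30     0.80    -0.20    -0.05]
  [  -0.15    -0.05     0.95    -0.15]
  [  -0.40    -0.05    -0.15     0.65]
d = (I − A) x:
  d_1 = (+1.00)·725 + (-0.30)·1000 + (-0.30)·675 + (-0.05)·850 = 180.00
  d_2 = (-0.30)·725 + (+0.80)·1000 + (-0.20)·675 + (-0.05)·850 = 405.00
  d_3 = (-0.15)·725 + (-0.05)·1000 + (+0.95)·675 + (-0.15)·850 = 355.00
  d_4 = (-0.40)·725 + (-0.05)·1000 + (-0.15)·675 + (+0.65)·850 = 111.25

d_3 = 355.00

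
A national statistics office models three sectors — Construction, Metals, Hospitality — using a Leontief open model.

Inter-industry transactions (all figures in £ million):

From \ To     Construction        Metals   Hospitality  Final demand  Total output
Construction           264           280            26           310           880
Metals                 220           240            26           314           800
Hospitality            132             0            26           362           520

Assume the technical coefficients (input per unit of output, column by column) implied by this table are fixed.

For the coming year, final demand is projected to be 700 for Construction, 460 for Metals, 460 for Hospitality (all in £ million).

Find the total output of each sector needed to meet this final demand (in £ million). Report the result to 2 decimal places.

x_C = 1715.89, x_M = 1323.90, x_H = 755.14

Technical coefficients a_ij = z_ij / X_j:
  a_CC = 264/880 = 0.30, a_MC = 220/880 = 0.25, a_HC = 132/880 = 0.15
  a_CM = 280/800 = 0.35, a_MM = 240/800 = 0.30, a_HM = 0/800 = 0.00
  a_CH = 26/520 = 0.05, a_MH = 26/520 = 0.05, a_HH = 26/520 = 0.05
I − A =
  [   0.70    -0.35    -0.05]
  [  -0.25     0.70    -0.05]
  [  -0.15     0.00     0.95]
Cofactors of I−A, C_ij = (−1)^(i+j)·(minor ij) (rows/columns in the sector order above):
  C_11 = (0.70)(0.95) − (-0.05)(0.00) = 0.6650
  C_12 = −[(-0.25)(0.95) − (-0.05)(-0.15)] = 0.2450
  C_13 = (-0.25)(0.00) − (0.70)(-0.15) = 0.1050
  C_21 = −[(-0.35)(0.95) − (-0.05)(0.00)] = 0.3325
  C_22 = (0.70)(0.95) − (-0.05)(-0.15) = 0.6575
  C_23 = −[(0.70)(0.00) − (-0.35)(-0.15)] = 0.0525
  C_31 = (-0.35)(-0.05) − (-0.05)(0.70) = 0.0525
  C_32 = −[(0.70)(-0.05) − (-0.05)(-0.25)] = 0.0475
  C_33 = (0.70)(0.70) − (-0.35)(-0.25) = 0.4025
det(I−A) = Σ_j (I−A)_1j·C_1j = (0.70)(0.6650) + (-0.35)(0.2450) + (-0.05)(0.1050) = 0.3745
adj(I−A) = Cᵀ =
  [ 0.6650   0.3325   0.0525]
  [ 0.2450   0.6575   0.0475]
  [ 0.1050   0.0525   0.4025]
(I − A)⁻¹ = adj(I−A) / det(I−A) ≈
  [   1.7757     0.8879     0.1402]
  [   0.6542     1.7557     0.1268]
  [   0.2804     0.1402     1.0748]
x = (I − A)⁻¹ d = adj(I−A)·d / det(I−A), with det(I−A) = 0.3745:
  x_C = (0.6650·700 + 0.3325·460 + 0.0525·460) / 0.3745 = 642.60 / 0.3745 ≈ 1715.89
  x_M = (0.2450·700 + 0.6575·460 + 0.0475·460) / 0.3745 = 495.80 / 0.3745 ≈ 1323.90
  x_H = (0.1050·700 + 0.0525·460 + 0.4025·460) / 0.3745 = 282.80 / 0.3745 ≈ 755.14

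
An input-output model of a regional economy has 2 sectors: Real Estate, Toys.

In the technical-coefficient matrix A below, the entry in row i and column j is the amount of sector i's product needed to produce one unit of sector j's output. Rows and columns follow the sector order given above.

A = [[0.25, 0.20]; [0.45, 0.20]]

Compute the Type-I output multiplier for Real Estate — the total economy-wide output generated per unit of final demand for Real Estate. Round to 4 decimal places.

I − A =
  [   0.75    -0.20]
  [  -0.45     0.80]
det(I−A) = (0.75)(0.80) − (-0.20)(-0.45) = 0.5100
adj(I−A) = [[0.80, 0.20], [0.45, 0.75]]
(I − A)⁻¹ = adj(I−A) / det(I−A) ≈
  [   1.56863     0.39216]
  [   0.88235     1.47059]
The output multiplier for sector j is the column-j sum of the Leontief inverse (I − A)⁻¹ = adj(I−A) / det(I−A).
Column 1 of adj(I−A): (0.80, 0.45); det(I−A) = 0.5100.
m_1 = (0.80 + 0.45) / 0.5100 = 1.25 / 0.5100 ≈ 2.4510.

m_1 = 2.4510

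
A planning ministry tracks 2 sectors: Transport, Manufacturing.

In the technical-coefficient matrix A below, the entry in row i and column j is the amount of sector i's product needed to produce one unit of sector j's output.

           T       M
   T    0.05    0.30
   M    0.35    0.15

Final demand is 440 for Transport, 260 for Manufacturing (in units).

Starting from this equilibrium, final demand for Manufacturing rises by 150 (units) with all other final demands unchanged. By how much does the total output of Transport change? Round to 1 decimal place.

Δx_T = 64.1

I − A =
  [   0.95    -0.30]
  [  -0.35     0.85]
det(I−A) = (0.95)(0.85) − (-0.30)(-0.35) = 0.7025
adj(I−A) = [[0.85, 0.30], [0.35, 0.95]]
(I − A)⁻¹ = adj(I−A) / det(I−A) ≈
  [   1.2100     0.4270]
  [   0.4982     1.3523]
Δx = (I − A)⁻¹ Δd with Δd having +150 in the Manufacturing component and 0 elsewhere.
So Δx_T = L_TM · (+150), where L_TM = adj(I−A)_TM / det(I−A) = 0.30 / 0.7025.
Δx_T = 0.30 × (+150) / 0.7025 = 45.00 / 0.7025 ≈ 64.1.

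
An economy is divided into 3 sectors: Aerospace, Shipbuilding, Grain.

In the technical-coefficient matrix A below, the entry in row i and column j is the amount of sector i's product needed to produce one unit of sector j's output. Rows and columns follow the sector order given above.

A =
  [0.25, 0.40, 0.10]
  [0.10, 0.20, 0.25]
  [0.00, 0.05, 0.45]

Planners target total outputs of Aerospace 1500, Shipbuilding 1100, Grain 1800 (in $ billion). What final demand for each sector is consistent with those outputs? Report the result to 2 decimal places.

d_A = 505.00, d_S = 280.00, d_G = 935.00

I − A =
  [   0.75    -0.40    -0.10]
  [  -0.10     0.80    -0.25]
  [   0.00    -0.05     0.55]
d = (I − A) x:
  d_A = (+0.75)·1500 + (-0.40)·1100 + (-0.10)·1800 = 505.00
  d_S = (-0.10)·1500 + (+0.80)·1100 + (-0.25)·1800 = 280.00
  d_G = (+0.00)·1500 + (-0.05)·1100 + (+0.55)·1800 = 935.00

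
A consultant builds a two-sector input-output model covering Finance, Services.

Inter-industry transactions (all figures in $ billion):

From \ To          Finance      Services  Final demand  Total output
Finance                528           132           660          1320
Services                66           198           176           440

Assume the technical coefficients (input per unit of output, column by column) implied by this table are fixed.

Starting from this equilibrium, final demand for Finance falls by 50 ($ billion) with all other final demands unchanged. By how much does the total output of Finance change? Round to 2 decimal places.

Δx_1 = -87.30

Technical coefficients a_ij = z_ij / X_j:
  a_11 = 528/1320 = 0.40, a_21 = 66/1320 = 0.05
  a_12 = 132/440 = 0.30, a_22 = 198/440 = 0.45
I − A =
  [   0.60    -0.30]
  [  -0.05     0.55]
det(I−A) = (0.60)(0.55) − (-0.30)(-0.05) = 0.3150
adj(I−A) = [[0.55, 0.30], [0.05, 0.60]]
(I − A)⁻¹ = adj(I−A) / det(I−A) ≈
  [   1.7460     0.9524]
  [   0.1587     1.9048]
Δx = (I − A)⁻¹ Δd with Δd having -50 in the Finance component and 0 elsewhere.
So Δx_1 = L_11 · (-50), where L_11 = adj(I−A)_11 / det(I−A) = 0.55 / 0.3150.
Δx_1 = 0.55 × (-50) / 0.3150 = -27.50 / 0.3150 ≈ -87.30.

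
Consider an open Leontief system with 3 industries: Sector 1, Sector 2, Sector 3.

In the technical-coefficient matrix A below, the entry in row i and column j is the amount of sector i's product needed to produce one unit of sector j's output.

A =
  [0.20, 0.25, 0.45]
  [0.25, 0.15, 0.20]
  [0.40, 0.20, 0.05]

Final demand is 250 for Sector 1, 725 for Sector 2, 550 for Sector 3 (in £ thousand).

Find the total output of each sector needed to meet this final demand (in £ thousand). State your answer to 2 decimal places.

x_1 = 1857.81, x_2 = 1809.26, x_3 = 1742.08

I − A =
  [   0.80    -0.25    -0.45]
  [  -0.25     0.85    -0.20]
  [  -0.40    -0.20     0.95]
Cofactors of I−A, C_ij = (−1)^(i+j)·(minor ij) (rows/columns in the sector order above):
  C_11 = (0.85)(0.95) − (-0.20)(-0.20) = 0.7675
  C_12 = −[(-0.25)(0.95) − (-0.20)(-0.40)] = 0.3175
  C_13 = (-0.25)(-0.20) − (0.85)(-0.40) = 0.3900
  C_21 = −[(-0.25)(0.95) − (-0.45)(-0.20)] = 0.3275
  C_22 = (0.80)(0.95) − (-0.45)(-0.40) = 0.5800
  C_23 = −[(0.80)(-0.20) − (-0.25)(-0.40)] = 0.2600
  C_31 = (-0.25)(-0.20) − (-0.45)(0.85) = 0.4325
  C_32 = −[(0.80)(-0.20) − (-0.45)(-0.25)] = 0.2725
  C_33 = (0.80)(0.85) − (-0.25)(-0.25) = 0.6175
det(I−A) = Σ_j (I−A)_1j·C_1j = (0.80)(0.7675) + (-0.25)(0.3175) + (-0.45)(0.3900) = 0.359125
adj(I−A) = Cᵀ =
  [ 0.7675   0.3275   0.4325]
  [ 0.3175   0.5800   0.2725]
  [ 0.3900   0.2600   0.6175]
(I − A)⁻¹ = adj(I−A) / det(I−A) ≈
  [   2.1371     0.9119     1.2043]
  [   0.8841     1.6150     0.7588]
  [   1.0860     0.7240     1.7195]
x = (I − A)⁻¹ d = adj(I−A)·d / det(I−A), with det(I−A) = 0.359125:
  x_1 = (0.7675·250 + 0.3275·725 + 0.4325·550) / 0.359125 = 667.1875 / 0.359125 ≈ 1857.81
  x_2 = (0.3175·250 + 0.5800·725 + 0.2725·550) / 0.359125 = 649.75 / 0.359125 ≈ 1809.26
  x_3 = (0.3900·250 + 0.2600·725 + 0.6175·550) / 0.359125 = 625.625 / 0.359125 ≈ 1742.08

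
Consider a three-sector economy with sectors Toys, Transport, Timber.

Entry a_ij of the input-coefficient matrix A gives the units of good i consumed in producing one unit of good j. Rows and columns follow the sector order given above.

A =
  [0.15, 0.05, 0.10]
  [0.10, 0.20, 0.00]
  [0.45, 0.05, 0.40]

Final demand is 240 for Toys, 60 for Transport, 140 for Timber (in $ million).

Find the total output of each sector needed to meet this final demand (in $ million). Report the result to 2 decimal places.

x_1 = 348.71, x_2 = 118.59, x_3 = 504.75

I − A =
  [   0.85    -0.05    -0.10]
  [  -0.10     0.80     0.00]
  [  -0.45    -0.05     0.60]
Cofactors of I−A, C_ij = (−1)^(i+j)·(minor ij) (rows/columns in the sector order above):
  C_11 = (0.80)(0.60) − (0.00)(-0.05) = 0.4800
  C_12 = −[(-0.10)(0.60) − (0.00)(-0.45)] = 0.0600
  C_13 = (-0.10)(-0.05) − (0.80)(-0.45) = 0.3650
  C_21 = −[(-0.05)(0.60) − (-0.10)(-0.05)] = 0.0350
  C_22 = (0.85)(0.60) − (-0.10)(-0.45) = 0.4650
  C_23 = −[(0.85)(-0.05) − (-0.05)(-0.45)] = 0.0650
  C_31 = (-0.05)(0.00) − (-0.10)(0.80) = 0.0800
  C_32 = −[(0.85)(0.00) − (-0.10)(-0.10)] = 0.0100
  C_33 = (0.85)(0.80) − (-0.05)(-0.10) = 0.6750
det(I−A) = Σ_j (I−A)_1j·C_1j = (0.85)(0.4800) + (-0.05)(0.0600) + (-0.10)(0.3650) = 0.3685
adj(I−A) = Cᵀ =
  [ 0.4800   0.0350   0.0800]
  [ 0.0600   0.4650   0.0100]
  [ 0.3650   0.0650   0.6750]
(I − A)⁻¹ = adj(I−A) / det(I−A) ≈
  [   1.3026     0.0950     0.2171]
  [   0.1628     1.2619     0.0271]
  [   0.9905     0.1764     1.8318]
x = (I − A)⁻¹ d = adj(I−A)·d / det(I−A), with det(I−A) = 0.3685:
  x_1 = (0.4800·240 + 0.0350·60 + 0.0800·140) / 0.3685 = 128.50 / 0.3685 ≈ 348.71
  x_2 = (0.0600·240 + 0.4650·60 + 0.0100·140) / 0.3685 = 43.70 / 0.3685 ≈ 118.59
  x_3 = (0.3650·240 + 0.0650·60 + 0.6750·140) / 0.3685 = 186.00 / 0.3685 ≈ 504.75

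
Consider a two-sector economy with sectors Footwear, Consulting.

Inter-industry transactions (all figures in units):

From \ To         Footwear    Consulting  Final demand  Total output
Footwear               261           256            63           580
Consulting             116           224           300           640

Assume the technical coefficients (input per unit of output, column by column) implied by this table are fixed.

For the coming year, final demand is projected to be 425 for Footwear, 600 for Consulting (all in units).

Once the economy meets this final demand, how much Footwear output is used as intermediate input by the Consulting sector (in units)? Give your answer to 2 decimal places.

Technical coefficients a_ij = z_ij / X_j:
  a_FF = 261/580 = 0.45, a_CF = 116/580 = 0.20
  a_FC = 256/640 = 0.40, a_CC = 224/640 = 0.35
I − A =
  [   0.55    -0.40]
  [  -0.20     0.65]
det(I−A) = (0.55)(0.65) − (-0.40)(-0.20) = 0.2775
adj(I−A) = [[0.65, 0.40], [0.20, 0.55]]
(I − A)⁻¹ = adj(I−A) / det(I−A) ≈
  [   2.3423     1.4414]
  [   0.7207     1.9820]
First solve x = (I − A)⁻¹ d = adj(I−A)·d / det(I−A); in particular x_C = (0.20·425 + 0.55·600) / 0.2775 = 415.00 / 0.2775 ≈ 1495.4955.
Intermediate flow from F to C: z_FC = a_FC · x_C = 0.40 × 415.00 / 0.2775 = 166.00 / 0.2775 ≈ 598.20.

z_FC = 598.20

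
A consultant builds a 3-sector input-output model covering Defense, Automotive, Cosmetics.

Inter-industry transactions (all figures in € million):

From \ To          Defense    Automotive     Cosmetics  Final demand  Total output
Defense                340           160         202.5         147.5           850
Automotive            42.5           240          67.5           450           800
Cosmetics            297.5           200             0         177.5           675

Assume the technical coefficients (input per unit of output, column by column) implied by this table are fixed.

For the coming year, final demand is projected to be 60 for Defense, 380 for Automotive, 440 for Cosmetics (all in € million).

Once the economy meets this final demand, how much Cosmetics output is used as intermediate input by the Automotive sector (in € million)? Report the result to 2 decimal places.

Technical coefficients a_ij = z_ij / X_j:
  a_11 = 340/850 = 0.40, a_21 = 42.5/850 = 0.05, a_31 = 297.5/850 = 0.35
  a_12 = 160/800 = 0.20, a_22 = 240/800 = 0.30, a_32 = 200/800 = 0.25
  a_13 = 202.5/675 = 0.30, a_23 = 67.5/675 = 0.10, a_33 = 0/675 = 0.00
I − A =
  [   0.60    -0.20    -0.30]
  [  -0.05     0.70    -0.10]
  [  -0.35    -0.25     1.00]
Cofactors of I−A, C_ij = (−1)^(i+j)·(minor ij) (rows/columns in the sector order above):
  C_11 = (0.70)(1.00) − (-0.10)(-0.25) = 0.6750
  C_12 = −[(-0.05)(1.00) − (-0.10)(-0.35)] = 0.0850
  C_13 = (-0.05)(-0.25) − (0.70)(-0.35) = 0.2575
  C_21 = −[(-0.20)(1.00) − (-0.30)(-0.25)] = 0.2750
  C_22 = (0.60)(1.00) − (-0.30)(-0.35) = 0.4950
  C_23 = −[(0.60)(-0.25) − (-0.20)(-0.35)] = 0.2200
  C_31 = (-0.20)(-0.10) − (-0.30)(0.70) = 0.2300
  C_32 = −[(0.60)(-0.10) − (-0.30)(-0.05)] = 0.0750
  C_33 = (0.60)(0.70) − (-0.20)(-0.05) = 0.4100
det(I−A) = Σ_j (I−A)_1j·C_1j = (0.60)(0.6750) + (-0.20)(0.0850) + (-0.30)(0.2575) = 0.31075
adj(I−A) = Cᵀ =
  [ 0.6750   0.2750   0.2300]
  [ 0.0850   0.4950   0.0750]
  [ 0.2575   0.2200   0.4100]
(I − A)⁻¹ = adj(I−A) / det(I−A) ≈
  [   2.1722     0.8850     0.7401]
  [   0.2735     1.5929     0.2414]
  [   0.8286     0.7080     1.3194]
First solve x = (I − A)⁻¹ d = adj(I−A)·d / det(I−A); in particular x_2 = (0.0850·60 + 0.4950·380 + 0.0750·440) / 0.31075 = 226.20 / 0.31075 ≈ 727.9163.
Intermediate flow from 3 to 2: z_32 = a_32 · x_2 = 0.25 × 226.20 / 0.31075 = 56.55 / 0.31075 ≈ 181.98.

z_32 = 181.98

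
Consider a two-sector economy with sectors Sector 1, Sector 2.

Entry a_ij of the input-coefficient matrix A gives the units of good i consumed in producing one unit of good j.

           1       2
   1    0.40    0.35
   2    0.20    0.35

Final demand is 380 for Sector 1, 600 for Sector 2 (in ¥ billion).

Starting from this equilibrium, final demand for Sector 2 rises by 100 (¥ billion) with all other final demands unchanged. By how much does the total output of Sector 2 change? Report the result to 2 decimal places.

Δx_2 = 187.50

I − A =
  [   0.60    -0.35]
  [  -0.20     0.65]
det(I−A) = (0.60)(0.65) − (-0.35)(-0.20) = 0.3200
adj(I−A) = [[0.65, 0.35], [0.20, 0.60]]
(I − A)⁻¹ = adj(I−A) / det(I−A) ≈
  [   2.0313     1.0938]
  [   0.6250     1.8750]
Δx = (I − A)⁻¹ Δd with Δd having +100 in the Sector 2 component and 0 elsewhere.
So Δx_2 = L_22 · (+100), where L_22 = adj(I−A)_22 / det(I−A) = 0.60 / 0.3200.
Δx_2 = 0.60 × (+100) / 0.3200 = 60.00 / 0.3200 = 187.50.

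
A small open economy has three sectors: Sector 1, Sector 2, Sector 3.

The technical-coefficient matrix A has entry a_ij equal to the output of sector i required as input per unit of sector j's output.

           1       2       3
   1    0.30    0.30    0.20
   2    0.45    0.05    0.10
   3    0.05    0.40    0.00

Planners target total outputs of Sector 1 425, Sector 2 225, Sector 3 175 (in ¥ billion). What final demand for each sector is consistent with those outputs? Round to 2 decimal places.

I − A =
  [   0.70    -0.30    -0.20]
  [  -0.45     0.95    -0.10]
  [  -0.05    -0.40     1.00]
d = (I − A) x:
  d_1 = (+0.70)·425 + (-0.30)·225 + (-0.20)·175 = 195.00
  d_2 = (-0.45)·425 + (+0.95)·225 + (-0.10)·175 = 5.00
  d_3 = (-0.05)·425 + (-0.40)·225 + (+1.00)·175 = 63.75

d_1 = 195.00, d_2 = 5.00, d_3 = 63.75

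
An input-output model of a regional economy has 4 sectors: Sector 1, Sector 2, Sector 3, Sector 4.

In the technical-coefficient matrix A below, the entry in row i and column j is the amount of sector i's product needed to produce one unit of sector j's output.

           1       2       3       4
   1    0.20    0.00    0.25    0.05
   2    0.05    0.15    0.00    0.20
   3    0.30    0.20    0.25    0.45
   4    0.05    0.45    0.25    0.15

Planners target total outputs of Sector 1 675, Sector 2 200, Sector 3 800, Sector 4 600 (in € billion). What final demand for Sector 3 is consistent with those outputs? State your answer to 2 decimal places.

d_3 = 87.50

I − A =
  [   0.80     0.00    -0.25    -0.05]
  [  -0.05     0.85     0.00    -0.20]
  [  -0.30    -0.20     0.75    -0.45]
  [  -0.05    -0.45    -0.25     0.85]
d = (I − A) x:
  d_1 = (+0.80)·675 + (+0.00)·200 + (-0.25)·800 + (-0.05)·600 = 310.00
  d_2 = (-0.05)·675 + (+0.85)·200 + (+0.00)·800 + (-0.20)·600 = 16.25
  d_3 = (-0.30)·675 + (-0.20)·200 + (+0.75)·800 + (-0.45)·600 = 87.50
  d_4 = (-0.05)·675 + (-0.45)·200 + (-0.25)·800 + (+0.85)·600 = 186.25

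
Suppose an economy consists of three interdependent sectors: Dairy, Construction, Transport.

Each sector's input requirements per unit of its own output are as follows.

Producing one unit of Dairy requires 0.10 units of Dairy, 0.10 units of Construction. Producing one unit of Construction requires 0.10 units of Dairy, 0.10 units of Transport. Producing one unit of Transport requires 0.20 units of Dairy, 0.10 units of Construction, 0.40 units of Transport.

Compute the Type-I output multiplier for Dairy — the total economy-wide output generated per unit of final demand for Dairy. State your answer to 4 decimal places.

m_D = 1.2620

I − A =
  [   0.90    -0.10    -0.20]
  [  -0.10     1.00    -0.10]
  [   0.00    -0.10     0.60]
Cofactors of I−A, C_ij = (−1)^(i+j)·(minor ij) (rows/columns in the sector order above):
  C_11 = (1.00)(0.60) − (-0.10)(-0.10) = 0.5900
  C_12 = −[(-0.10)(0.60) − (-0.10)(0.00)] = 0.0600
  C_13 = (-0.10)(-0.10) − (1.00)(0.00) = 0.0100
  C_21 = −[(-0.10)(0.60) − (-0.20)(-0.10)] = 0.0800
  C_22 = (0.90)(0.60) − (-0.20)(0.00) = 0.5400
  C_23 = −[(0.90)(-0.10) − (-0.10)(0.00)] = 0.0900
  C_31 = (-0.10)(-0.10) − (-0.20)(1.00) = 0.2100
  C_32 = −[(0.90)(-0.10) − (-0.20)(-0.10)] = 0.1100
  C_33 = (0.90)(1.00) − (-0.10)(-0.10) = 0.8900
det(I−A) = Σ_j (I−A)_1j·C_1j = (0.90)(0.5900) + (-0.10)(0.0600) + (-0.20)(0.0100) = 0.5230
adj(I−A) = Cᵀ =
  [ 0.5900   0.0800   0.2100]
  [ 0.0600   0.5400   0.1100]
  [ 0.0100   0.0900   0.8900]
(I − A)⁻¹ = adj(I−A) / det(I−A) ≈
  [   1.12811     0.15296     0.40153]
  [   0.11472     1.03250     0.21033]
  [   0.01912     0.17208     1.70172]
The output multiplier for sector j is the column-j sum of the Leontief inverse (I − A)⁻¹ = adj(I−A) / det(I−A).
Column D of adj(I−A): (0.5900, 0.0600, 0.0100); det(I−A) = 0.5230.
m_D = (0.5900 + 0.0600 + 0.0100) / 0.5230 = 0.66 / 0.5230 ≈ 1.2620.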